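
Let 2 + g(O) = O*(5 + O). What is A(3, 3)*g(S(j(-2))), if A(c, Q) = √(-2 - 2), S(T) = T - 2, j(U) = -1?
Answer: -16*I ≈ -16.0*I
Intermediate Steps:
S(T) = -2 + T
A(c, Q) = 2*I (A(c, Q) = √(-4) = 2*I)
g(O) = -2 + O*(5 + O)
A(3, 3)*g(S(j(-2))) = (2*I)*(-2 + (-2 - 1)² + 5*(-2 - 1)) = (2*I)*(-2 + (-3)² + 5*(-3)) = (2*I)*(-2 + 9 - 15) = (2*I)*(-8) = -16*I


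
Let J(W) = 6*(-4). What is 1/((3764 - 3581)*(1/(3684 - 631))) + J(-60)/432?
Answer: 18257/1098 ≈ 16.628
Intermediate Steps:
J(W) = -24
1/((3764 - 3581)*(1/(3684 - 631))) + J(-60)/432 = 1/((3764 - 3581)*(1/(3684 - 631))) - 24/432 = 1/(183*(1/3053)) - 24*1/432 = 1/(183*(1/3053)) - 1/18 = (1/183)*3053 - 1/18 = 3053/183 - 1/18 = 18257/1098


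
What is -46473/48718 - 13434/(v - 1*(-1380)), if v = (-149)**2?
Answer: -1750357425/1148819158 ≈ -1.5236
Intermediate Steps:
v = 22201
-46473/48718 - 13434/(v - 1*(-1380)) = -46473/48718 - 13434/(22201 - 1*(-1380)) = -46473*1/48718 - 13434/(22201 + 1380) = -46473/48718 - 13434/23581 = -1750357425/1148819158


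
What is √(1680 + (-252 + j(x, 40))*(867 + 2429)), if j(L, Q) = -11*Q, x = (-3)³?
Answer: 4*I*√142447 ≈ 1509.7*I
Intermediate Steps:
x = -27
√(1680 + (-252 + j(x, 40))*(867 + 2429)) = √(1680 + (-252 - 11*40)*(867 + 2429)) = √(1680 + (-252 - 440)*3296) = √(1680 - 692*3296) = √(1680 - 2280832) = √(-2279152) = 4*I*√142447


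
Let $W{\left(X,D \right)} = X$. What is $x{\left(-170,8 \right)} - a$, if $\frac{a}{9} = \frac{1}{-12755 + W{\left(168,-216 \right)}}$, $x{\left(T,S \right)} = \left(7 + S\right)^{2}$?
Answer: $\frac{2832084}{12587} \approx 225.0$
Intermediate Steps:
$a = - \frac{9}{12587}$ ($a = \frac{9}{-12755 + 168} = \frac{9}{-12587} = 9 \left(- \frac{1}{12587}\right) = - \frac{9}{12587} \approx -0.00071502$)
$x{\left(-170,8 \right)} - a = \left(7 + 8\right)^{2} - - \frac{9}{12587} = 15^{2} + \frac{9}{12587} = 225 + \frac{9}{12587} = \frac{2832084}{12587}$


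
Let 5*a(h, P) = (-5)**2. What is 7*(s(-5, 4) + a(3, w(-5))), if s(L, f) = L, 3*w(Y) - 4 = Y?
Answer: 0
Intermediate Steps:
w(Y) = 4/3 + Y/3
a(h, P) = 5 (a(h, P) = (1/5)*(-5)**2 = (1/5)*25 = 5)
7*(s(-5, 4) + a(3, w(-5))) = 7*(-5 + 5) = 7*0 = 0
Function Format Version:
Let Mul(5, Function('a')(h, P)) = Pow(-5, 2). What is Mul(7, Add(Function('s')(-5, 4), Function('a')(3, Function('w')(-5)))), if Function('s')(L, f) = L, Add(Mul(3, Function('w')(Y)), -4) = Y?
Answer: 0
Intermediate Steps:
Function('w')(Y) = Add(Rational(4, 3), Mul(Rational(1, 3), Y))
Function('a')(h, P) = 5 (Function('a')(h, P) = Mul(Rational(1, 5), Pow(-5, 2)) = Mul(Rational(1, 5), 25) = 5)
Mul(7, Add(Function('s')(-5, 4), Function('a')(3, Function('w')(-5)))) = Mul(7, Add(-5, 5)) = Mul(7, 0) = 0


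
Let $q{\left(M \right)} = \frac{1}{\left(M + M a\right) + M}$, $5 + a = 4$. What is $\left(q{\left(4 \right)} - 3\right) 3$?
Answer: $- \frac{33}{4} \approx -8.25$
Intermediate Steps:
$a = -1$ ($a = -5 + 4 = -1$)
$q{\left(M \right)} = \frac{1}{M}$ ($q{\left(M \right)} = \frac{1}{\left(M + M \left(-1\right)\right) + M} = \frac{1}{\left(M - M\right) + M} = \frac{1}{0 + M} = \frac{1}{M}$)
$\left(q{\left(4 \right)} - 3\right) 3 = \left(\frac{1}{4} - 3\right) 3 = \left(- \frac{11}{4}\right) 3 = - \frac{33}{4}$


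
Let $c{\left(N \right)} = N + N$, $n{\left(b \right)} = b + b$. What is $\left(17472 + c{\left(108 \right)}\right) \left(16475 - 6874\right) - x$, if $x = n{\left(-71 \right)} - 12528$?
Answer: $169835158$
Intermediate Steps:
$n{\left(b \right)} = 2 b$
$c{\left(N \right)} = 2 N$
$x = -12670$ ($x = 2 \left(-71\right) - 12528 = -142 - 12528 = -12670$)
$\left(17472 + c{\left(108 \right)}\right) \left(16475 - 6874\right) - x = \left(17472 + 2 \cdot 108\right) \left(16475 - 6874\right) - -12670 = \left(17472 + 216\right) 9601 + 12670 = 17688 \cdot 9601 + 12670 = 169822488 + 12670 = 169835158$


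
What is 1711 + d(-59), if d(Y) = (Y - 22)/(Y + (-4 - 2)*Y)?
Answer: 504664/295 ≈ 1710.7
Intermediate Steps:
d(Y) = -(-22 + Y)/(5*Y) (d(Y) = (-22 + Y)/(Y - 6*Y) = (-22 + Y)/((-5*Y)) = (-22 + Y)*(-1/(5*Y)) = -(-22 + Y)/(5*Y))
1711 + d(-59) = 1711 + (⅕)*(22 - 1*(-59))/(-59) = 1711 + (⅕)*(-1/59)*(22 + 59) = 1711 + (⅕)*(-1/59)*81 = 1711 - 81/295 = 504664/295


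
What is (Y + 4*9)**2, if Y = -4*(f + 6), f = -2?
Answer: 400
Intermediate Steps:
Y = -16 (Y = -4*(-2 + 6) = -4*4 = -16)
(Y + 4*9)**2 = (-16 + 4*9)**2 = (-16 + 36)**2 = 20**2 = 400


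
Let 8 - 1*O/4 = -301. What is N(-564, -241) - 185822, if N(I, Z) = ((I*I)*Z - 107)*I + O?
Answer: 43236756466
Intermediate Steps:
O = 1236 (O = 32 - 4*(-301) = 32 + 1204 = 1236)
N(I, Z) = 1236 + I*(-107 + Z*I**2) (N(I, Z) = ((I*I)*Z - 107)*I + 1236 = (I**2*Z - 107)*I + 1236 = (Z*I**2 - 107)*I + 1236 = (-107 + Z*I**2)*I + 1236 = I*(-107 + Z*I**2) + 1236 = 1236 + I*(-107 + Z*I**2))
N(-564, -241) - 185822 = (1236 - 107*(-564) - 241*(-564)**3) - 185822 = (1236 + 60348 - 241*(-179406144)) - 185822 = (1236 + 60348 + 43236880704) - 185822 = 43236942288 - 185822 = 43236756466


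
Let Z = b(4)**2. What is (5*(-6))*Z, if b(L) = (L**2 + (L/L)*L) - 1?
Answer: -10830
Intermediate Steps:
b(L) = -1 + L + L**2 (b(L) = (L**2 + 1*L) - 1 = (L**2 + L) - 1 = (L + L**2) - 1 = -1 + L + L**2)
Z = 361 (Z = (-1 + 4 + 4**2)**2 = (-1 + 4 + 16)**2 = 19**2 = 361)
(5*(-6))*Z = (5*(-6))*361 = -30*361 = -10830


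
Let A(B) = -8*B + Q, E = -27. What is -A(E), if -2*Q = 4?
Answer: -214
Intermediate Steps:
Q = -2 (Q = -½*4 = -2)
A(B) = -2 - 8*B (A(B) = -8*B - 2 = -2 - 8*B)
-A(E) = -(-2 - 8*(-27)) = -(-2 + 216) = -1*214 = -214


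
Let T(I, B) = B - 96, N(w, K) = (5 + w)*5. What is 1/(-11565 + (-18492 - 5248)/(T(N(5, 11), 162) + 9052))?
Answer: -4559/52736705 ≈ -8.6448e-5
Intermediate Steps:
N(w, K) = 25 + 5*w
T(I, B) = -96 + B
1/(-11565 + (-18492 - 5248)/(T(N(5, 11), 162) + 9052)) = 1/(-11565 + (-18492 - 5248)/((-96 + 162) + 9052)) = 1/(-11565 - 23740/(66 + 9052)) = 1/(-11565 - 23740/9118) = 1/(-11565 - 23740*1/9118) = 1/(-11565 - 11870/4559) = 1/(-52736705/4559) = -4559/52736705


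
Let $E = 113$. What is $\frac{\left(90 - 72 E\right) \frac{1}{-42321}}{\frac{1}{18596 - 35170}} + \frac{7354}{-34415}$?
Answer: $- \frac{1529901014098}{485492405} \approx -3151.2$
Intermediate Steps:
$\frac{\left(90 - 72 E\right) \frac{1}{-42321}}{\frac{1}{18596 - 35170}} + \frac{7354}{-34415} = \frac{\left(90 - 8136\right) \frac{1}{-42321}}{\frac{1}{18596 - 35170}} + \frac{7354}{-34415} = \frac{\left(90 - 8136\right) \left(- \frac{1}{42321}\right)}{\frac{1}{-16574}} + 7354 \left(- \frac{1}{34415}\right) = \frac{\left(-8046\right) \left(- \frac{1}{42321}\right)}{- \frac{1}{16574}} - \frac{7354}{34415} = \frac{2682}{14107} \left(-16574\right) - \frac{7354}{34415} = - \frac{44451468}{14107} - \frac{7354}{34415} = - \frac{1529901014098}{485492405}$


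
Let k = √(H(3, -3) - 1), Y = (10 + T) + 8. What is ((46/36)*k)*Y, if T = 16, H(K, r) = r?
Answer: 782*I/9 ≈ 86.889*I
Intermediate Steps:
Y = 34 (Y = (10 + 16) + 8 = 26 + 8 = 34)
k = 2*I (k = √(-3 - 1) = √(-4) = 2*I ≈ 2.0*I)
((46/36)*k)*Y = ((46/36)*(2*I))*34 = ((46*(1/36))*(2*I))*34 = (23*(2*I)/18)*34 = (23*I/9)*34 = 782*I/9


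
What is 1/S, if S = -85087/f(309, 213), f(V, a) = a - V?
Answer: 96/85087 ≈ 0.0011283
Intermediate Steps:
S = 85087/96 (S = -85087/(213 - 1*309) = -85087/(213 - 309) = -85087/(-96) = -85087*(-1/96) = 85087/96 ≈ 886.32)
1/S = 1/(85087/96) = 96/85087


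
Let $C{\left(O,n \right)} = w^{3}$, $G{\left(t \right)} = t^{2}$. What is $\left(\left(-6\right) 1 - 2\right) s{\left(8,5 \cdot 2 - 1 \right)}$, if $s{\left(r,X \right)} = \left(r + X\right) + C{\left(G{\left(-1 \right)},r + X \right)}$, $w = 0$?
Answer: $-136$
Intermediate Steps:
$C{\left(O,n \right)} = 0$ ($C{\left(O,n \right)} = 0^{3} = 0$)
$s{\left(r,X \right)} = X + r$ ($s{\left(r,X \right)} = \left(r + X\right) + 0 = \left(X + r\right) + 0 = X + r$)
$\left(\left(-6\right) 1 - 2\right) s{\left(8,5 \cdot 2 - 1 \right)} = \left(\left(-6\right) 1 - 2\right) \left(\left(5 \cdot 2 - 1\right) + 8\right) = \left(-6 - 2\right) \left(\left(10 - 1\right) + 8\right) = - 8 \left(9 + 8\right) = \left(-8\right) 17 = -136$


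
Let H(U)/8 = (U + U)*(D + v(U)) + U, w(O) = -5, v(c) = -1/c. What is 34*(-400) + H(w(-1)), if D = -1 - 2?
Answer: -13416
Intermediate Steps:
D = -3
H(U) = 8*U + 16*U*(-3 - 1/U) (H(U) = 8*((U + U)*(-3 - 1/U) + U) = 8*((2*U)*(-3 - 1/U) + U) = 8*(2*U*(-3 - 1/U) + U) = 8*(U + 2*U*(-3 - 1/U)) = 8*U + 16*U*(-3 - 1/U))
34*(-400) + H(w(-1)) = 34*(-400) + (-16 - 40*(-5)) = -13600 + (-16 + 200) = -13600 + 184 = -13416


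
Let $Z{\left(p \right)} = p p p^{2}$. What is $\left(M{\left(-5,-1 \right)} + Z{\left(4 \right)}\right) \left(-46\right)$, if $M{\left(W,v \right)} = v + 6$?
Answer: $-12006$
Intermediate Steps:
$Z{\left(p \right)} = p^{4}$ ($Z{\left(p \right)} = p^{2} p^{2} = p^{4}$)
$M{\left(W,v \right)} = 6 + v$
$\left(M{\left(-5,-1 \right)} + Z{\left(4 \right)}\right) \left(-46\right) = \left(\left(6 - 1\right) + 4^{4}\right) \left(-46\right) = \left(5 + 256\right) \left(-46\right) = 261 \left(-46\right) = -12006$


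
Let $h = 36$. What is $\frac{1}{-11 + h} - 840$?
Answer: $- \frac{20999}{25} \approx -839.96$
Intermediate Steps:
$\frac{1}{-11 + h} - 840 = \frac{1}{-11 + 36} - 840 = \frac{1}{25} - 840 = - \frac{20999}{25}$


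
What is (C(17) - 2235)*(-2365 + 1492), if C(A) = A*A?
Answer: 1698858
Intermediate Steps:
C(A) = A**2
(C(17) - 2235)*(-2365 + 1492) = (17**2 - 2235)*(-2365 + 1492) = (289 - 2235)*(-873) = -1946*(-873) = 1698858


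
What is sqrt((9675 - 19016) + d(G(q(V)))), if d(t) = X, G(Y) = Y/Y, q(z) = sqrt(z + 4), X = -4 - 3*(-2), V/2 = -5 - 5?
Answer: I*sqrt(9339) ≈ 96.639*I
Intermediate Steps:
V = -20 (V = 2*(-5 - 5) = 2*(-10) = -20)
X = 2 (X = -4 + 6 = 2)
q(z) = sqrt(4 + z)
G(Y) = 1
d(t) = 2
sqrt((9675 - 19016) + d(G(q(V)))) = sqrt((9675 - 19016) + 2) = sqrt(-9341 + 2) = sqrt(-9339) = I*sqrt(9339)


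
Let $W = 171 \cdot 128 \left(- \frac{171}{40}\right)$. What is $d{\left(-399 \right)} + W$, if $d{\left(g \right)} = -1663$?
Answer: $- \frac{476171}{5} \approx -95234.0$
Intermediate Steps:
$W = - \frac{467856}{5}$ ($W = 21888 \left(\left(-171\right) \frac{1}{40}\right) = 21888 \left(- \frac{171}{40}\right) = - \frac{467856}{5} \approx -93571.0$)
$d{\left(-399 \right)} + W = -1663 - \frac{467856}{5} = - \frac{476171}{5}$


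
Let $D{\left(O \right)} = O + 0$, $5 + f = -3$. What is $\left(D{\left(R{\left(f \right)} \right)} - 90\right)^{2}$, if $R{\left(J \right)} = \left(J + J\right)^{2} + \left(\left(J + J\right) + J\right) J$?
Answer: $128164$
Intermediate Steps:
$f = -8$ ($f = -5 - 3 = -8$)
$R{\left(J \right)} = 7 J^{2}$ ($R{\left(J \right)} = \left(2 J\right)^{2} + \left(2 J + J\right) J = 4 J^{2} + 3 J J = 4 J^{2} + 3 J^{2} = 7 J^{2}$)
$D{\left(O \right)} = O$
$\left(D{\left(R{\left(f \right)} \right)} - 90\right)^{2} = \left(7 \left(-8\right)^{2} - 90\right)^{2} = \left(7 \cdot 64 - 90\right)^{2} = \left(448 - 90\right)^{2} = 358^{2} = 128164$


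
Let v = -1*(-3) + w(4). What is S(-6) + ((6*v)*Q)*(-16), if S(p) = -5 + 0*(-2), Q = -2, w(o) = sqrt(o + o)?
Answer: 571 + 384*sqrt(2) ≈ 1114.1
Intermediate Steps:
w(o) = sqrt(2)*sqrt(o) (w(o) = sqrt(2*o) = sqrt(2)*sqrt(o))
v = 3 + 2*sqrt(2) (v = -1*(-3) + sqrt(2)*sqrt(4) = 3 + sqrt(2)*2 = 3 + 2*sqrt(2) ≈ 5.8284)
S(p) = -5 (S(p) = -5 + 0 = -5)
S(-6) + ((6*v)*Q)*(-16) = -5 + ((6*(3 + 2*sqrt(2)))*(-2))*(-16) = -5 + ((18 + 12*sqrt(2))*(-2))*(-16) = -5 + (-36 - 24*sqrt(2))*(-16) = -5 + (576 + 384*sqrt(2)) = 571 + 384*sqrt(2)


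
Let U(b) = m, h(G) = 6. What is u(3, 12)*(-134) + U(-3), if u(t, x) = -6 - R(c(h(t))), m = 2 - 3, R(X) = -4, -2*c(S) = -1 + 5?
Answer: 267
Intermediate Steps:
c(S) = -2 (c(S) = -(-1 + 5)/2 = -½*4 = -2)
m = -1
u(t, x) = -2 (u(t, x) = -6 - 1*(-4) = -6 + 4 = -2)
U(b) = -1
u(3, 12)*(-134) + U(-3) = -2*(-134) - 1 = 268 - 1 = 267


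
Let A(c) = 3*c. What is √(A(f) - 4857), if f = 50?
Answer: 3*I*√523 ≈ 68.608*I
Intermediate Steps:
√(A(f) - 4857) = √(3*50 - 4857) = √(150 - 4857) = √(-4707) = 3*I*√523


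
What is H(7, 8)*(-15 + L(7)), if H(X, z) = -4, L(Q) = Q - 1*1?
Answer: 36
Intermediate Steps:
L(Q) = -1 + Q (L(Q) = Q - 1 = -1 + Q)
H(7, 8)*(-15 + L(7)) = -4*(-15 + (-1 + 7)) = -4*(-15 + 6) = -4*(-9) = 36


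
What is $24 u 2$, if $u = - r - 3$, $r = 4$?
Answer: $-336$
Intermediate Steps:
$u = -7$ ($u = \left(-1\right) 4 - 3 = -4 - 3 = -7$)
$24 u 2 = 24 \left(-7\right) 2 = \left(-168\right) 2 = -336$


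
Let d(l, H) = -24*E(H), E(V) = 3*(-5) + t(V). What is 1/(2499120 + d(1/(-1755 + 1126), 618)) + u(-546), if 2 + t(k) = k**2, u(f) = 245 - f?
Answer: 5273318567/6666648 ≈ 791.00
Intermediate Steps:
t(k) = -2 + k**2
E(V) = -17 + V**2 (E(V) = 3*(-5) + (-2 + V**2) = -15 + (-2 + V**2) = -17 + V**2)
d(l, H) = 408 - 24*H**2 (d(l, H) = -24*(-17 + H**2) = 408 - 24*H**2)
1/(2499120 + d(1/(-1755 + 1126), 618)) + u(-546) = 1/(2499120 + (408 - 24*618**2)) + (245 - 1*(-546)) = 1/(2499120 + (408 - 24*381924)) + (245 + 546) = 1/(2499120 + (408 - 9166176)) + 791 = 1/(2499120 - 9165768) + 791 = 1/(-6666648) + 791 = -1/6666648 + 791 = 5273318567/6666648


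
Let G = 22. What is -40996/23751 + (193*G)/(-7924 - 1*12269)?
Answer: -309559658/159867981 ≈ -1.9363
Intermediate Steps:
-40996/23751 + (193*G)/(-7924 - 1*12269) = -40996/23751 + (193*22)/(-7924 - 1*12269) = -40996*1/23751 + 4246/(-7924 - 12269) = -40996/23751 + 4246/(-20193) = -40996/23751 + 4246*(-1/20193) = -40996/23751 - 4246/20193 = -309559658/159867981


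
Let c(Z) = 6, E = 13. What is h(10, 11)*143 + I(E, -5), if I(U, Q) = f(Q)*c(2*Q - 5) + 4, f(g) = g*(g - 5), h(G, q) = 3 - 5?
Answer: 18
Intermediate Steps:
h(G, q) = -2
f(g) = g*(-5 + g)
I(U, Q) = 4 + 6*Q*(-5 + Q) (I(U, Q) = (Q*(-5 + Q))*6 + 4 = 6*Q*(-5 + Q) + 4 = 4 + 6*Q*(-5 + Q))
h(10, 11)*143 + I(E, -5) = -2*143 + (4 + 6*(-5)*(-5 - 5)) = -286 + (4 + 6*(-5)*(-10)) = -286 + (4 + 300) = -286 + 304 = 18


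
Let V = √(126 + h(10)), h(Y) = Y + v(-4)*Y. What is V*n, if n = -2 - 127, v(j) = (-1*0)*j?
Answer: -258*√34 ≈ -1504.4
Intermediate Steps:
v(j) = 0 (v(j) = 0*j = 0)
h(Y) = Y (h(Y) = Y + 0*Y = Y + 0 = Y)
n = -129
V = 2*√34 (V = √(126 + 10) = √136 = 2*√34 ≈ 11.662)
V*n = (2*√34)*(-129) = -258*√34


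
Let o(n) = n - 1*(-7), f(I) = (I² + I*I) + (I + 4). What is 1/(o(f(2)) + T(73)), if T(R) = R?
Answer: 1/94 ≈ 0.010638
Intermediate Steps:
f(I) = 4 + I + 2*I² (f(I) = (I² + I²) + (4 + I) = 2*I² + (4 + I) = 4 + I + 2*I²)
o(n) = 7 + n (o(n) = n + 7 = 7 + n)
1/(o(f(2)) + T(73)) = 1/((7 + (4 + 2 + 2*2²)) + 73) = 1/((7 + (4 + 2 + 2*4)) + 73) = 1/((7 + (4 + 2 + 8)) + 73) = 1/((7 + 14) + 73) = 1/(21 + 73) = 1/94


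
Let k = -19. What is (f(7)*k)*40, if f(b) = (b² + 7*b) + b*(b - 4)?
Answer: -90440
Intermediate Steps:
f(b) = b² + 7*b + b*(-4 + b) (f(b) = (b² + 7*b) + b*(-4 + b) = b² + 7*b + b*(-4 + b))
(f(7)*k)*40 = ((7*(3 + 2*7))*(-19))*40 = ((7*(3 + 14))*(-19))*40 = ((7*17)*(-19))*40 = (119*(-19))*40 = -2261*40 = -90440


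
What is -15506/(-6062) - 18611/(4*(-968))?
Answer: 86429557/11736032 ≈ 7.3645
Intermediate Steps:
-15506/(-6062) - 18611/(4*(-968)) = -15506*(-1/6062) - 18611/(-3872) = 7753/3031 - 18611*(-1/3872) = 7753/3031 + 18611/3872 = 86429557/11736032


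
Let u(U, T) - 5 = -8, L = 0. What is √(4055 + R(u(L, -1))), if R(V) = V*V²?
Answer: 2*√1007 ≈ 63.467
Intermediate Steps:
u(U, T) = -3 (u(U, T) = 5 - 8 = -3)
R(V) = V³
√(4055 + R(u(L, -1))) = √(4055 + (-3)³) = √(4055 - 27) = √4028 = 2*√1007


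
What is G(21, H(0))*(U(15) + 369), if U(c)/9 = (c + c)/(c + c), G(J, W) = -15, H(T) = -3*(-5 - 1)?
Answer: -5670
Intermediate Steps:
H(T) = 18 (H(T) = -3*(-6) = 18)
U(c) = 9 (U(c) = 9*((c + c)/(c + c)) = 9*((2*c)/((2*c))) = 9*((2*c)*(1/(2*c))) = 9*1 = 9)
G(21, H(0))*(U(15) + 369) = -15*(9 + 369) = -15*378 = -5670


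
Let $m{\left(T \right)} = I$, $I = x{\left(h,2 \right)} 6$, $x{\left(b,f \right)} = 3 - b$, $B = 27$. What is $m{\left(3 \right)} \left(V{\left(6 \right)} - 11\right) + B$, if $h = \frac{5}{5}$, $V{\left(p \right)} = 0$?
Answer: $-105$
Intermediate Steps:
$h = 1$ ($h = 5 \cdot \frac{1}{5} = 1$)
$I = 12$ ($I = \left(3 - 1\right) 6 = 2 \cdot 6 = 12$)
$m{\left(T \right)} = 12$
$m{\left(3 \right)} \left(V{\left(6 \right)} - 11\right) + B = 12 \left(0 - 11\right) + 27 = 12 \left(-11\right) + 27 = -132 + 27 = -105$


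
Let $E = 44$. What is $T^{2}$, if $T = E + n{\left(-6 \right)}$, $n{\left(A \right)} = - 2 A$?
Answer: $3136$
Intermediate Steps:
$T = 56$ ($T = 44 - -12 = 44 + 12 = 56$)
$T^{2} = 56^{2} = 3136$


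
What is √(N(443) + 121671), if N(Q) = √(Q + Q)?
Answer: √(121671 + √886) ≈ 348.86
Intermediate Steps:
N(Q) = √2*√Q (N(Q) = √(2*Q) = √2*√Q)
√(N(443) + 121671) = √(√2*√443 + 121671) = √(√886 + 121671) = √(121671 + √886)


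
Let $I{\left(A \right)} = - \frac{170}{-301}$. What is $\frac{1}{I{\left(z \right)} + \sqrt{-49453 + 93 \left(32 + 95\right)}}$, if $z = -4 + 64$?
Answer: $\frac{25585}{1705215871} - \frac{90601 i \sqrt{37642}}{3410431742} \approx 1.5004 \cdot 10^{-5} - 0.0051542 i$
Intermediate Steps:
$z = 60$
$I{\left(A \right)} = \frac{170}{301}$ ($I{\left(A \right)} = \left(-170\right) \left(- \frac{1}{301}\right) = \frac{170}{301}$)
$\frac{1}{I{\left(z \right)} + \sqrt{-49453 + 93 \left(32 + 95\right)}} = \frac{1}{\frac{170}{301} + \sqrt{-49453 + 93 \left(32 + 95\right)}} = \frac{1}{\frac{170}{301} + \sqrt{-49453 + 93 \cdot 127}} = \frac{1}{\frac{170}{301} + \sqrt{-49453 + 11811}} = \frac{1}{\frac{170}{301} + \sqrt{-37642}} = \frac{1}{\frac{170}{301} + i \sqrt{37642}}$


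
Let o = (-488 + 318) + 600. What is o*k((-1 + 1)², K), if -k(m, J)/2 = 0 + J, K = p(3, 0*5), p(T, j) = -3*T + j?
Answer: 7740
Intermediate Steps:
o = 430 (o = -170 + 600 = 430)
p(T, j) = j - 3*T
K = -9 (K = 0*5 - 3*3 = 0 - 9 = -9)
k(m, J) = -2*J (k(m, J) = -2*(0 + J) = -2*J)
o*k((-1 + 1)², K) = 430*(-2*(-9)) = 430*18 = 7740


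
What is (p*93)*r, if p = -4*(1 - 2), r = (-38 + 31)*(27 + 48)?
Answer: -195300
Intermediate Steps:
r = -525 (r = -7*75 = -525)
p = 4 (p = -4*(-1) = 4)
(p*93)*r = (4*93)*(-525) = 372*(-525) = -195300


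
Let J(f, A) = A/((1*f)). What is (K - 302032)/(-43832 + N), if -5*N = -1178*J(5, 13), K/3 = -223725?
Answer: 24330175/1080486 ≈ 22.518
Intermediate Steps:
J(f, A) = A/f
K = -671175 (K = 3*(-223725) = -671175)
N = 15314/25 (N = -(-1178)*13/5/5 = -(-1178)*13*(⅕)/5 = -(-1178)*13/(5*5) = -⅕*(-15314/5) = 15314/25 ≈ 612.56)
(K - 302032)/(-43832 + N) = (-671175 - 302032)/(-43832 + 15314/25) = -973207/(-1080486/25) = -973207*(-25/1080486) = 24330175/1080486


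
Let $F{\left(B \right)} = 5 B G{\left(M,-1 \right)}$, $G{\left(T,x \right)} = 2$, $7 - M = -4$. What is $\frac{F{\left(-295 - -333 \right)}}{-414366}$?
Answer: $- \frac{190}{207183} \approx -0.00091706$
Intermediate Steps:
$M = 11$ ($M = 7 - -4 = 7 + 4 = 11$)
$F{\left(B \right)} = 10 B$ ($F{\left(B \right)} = 5 B 2 = 10 B$)
$\frac{F{\left(-295 - -333 \right)}}{-414366} = \frac{10 \left(-295 - -333\right)}{-414366} = 10 \left(-295 + 333\right) \left(- \frac{1}{414366}\right) = 10 \cdot 38 \left(- \frac{1}{414366}\right) = 380 \left(- \frac{1}{414366}\right) = - \frac{190}{207183}$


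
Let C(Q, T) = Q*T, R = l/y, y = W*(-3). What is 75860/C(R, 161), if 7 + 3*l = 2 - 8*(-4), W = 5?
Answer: -379300/483 ≈ -785.30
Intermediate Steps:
y = -15 (y = 5*(-3) = -15)
l = 9 (l = -7/3 + (2 - 8*(-4))/3 = -7/3 + (2 + 32)/3 = -7/3 + (⅓)*34 = -7/3 + 34/3 = 9)
R = -⅗ (R = 9/(-15) = 9*(-1/15) = -⅗ ≈ -0.60000)
75860/C(R, 161) = 75860/((-⅗*161)) = 75860/(-483/5) = 75860*(-5/483) = -379300/483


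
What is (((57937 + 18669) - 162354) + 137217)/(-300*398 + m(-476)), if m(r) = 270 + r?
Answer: -51469/119606 ≈ -0.43032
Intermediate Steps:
(((57937 + 18669) - 162354) + 137217)/(-300*398 + m(-476)) = (((57937 + 18669) - 162354) + 137217)/(-300*398 + (270 - 476)) = ((76606 - 162354) + 137217)/(-119400 - 206) = (-85748 + 137217)/(-119606) = 51469*(-1/119606) = -51469/119606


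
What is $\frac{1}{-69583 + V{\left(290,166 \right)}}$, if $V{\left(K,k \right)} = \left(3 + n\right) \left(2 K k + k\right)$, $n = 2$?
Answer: $\frac{1}{412647} \approx 2.4234 \cdot 10^{-6}$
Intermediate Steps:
$V{\left(K,k \right)} = 5 k + 10 K k$ ($V{\left(K,k \right)} = \left(3 + 2\right) \left(2 K k + k\right) = 5 \left(2 K k + k\right) = 5 \left(k + 2 K k\right) = 5 k + 10 K k$)
$\frac{1}{-69583 + V{\left(290,166 \right)}} = \frac{1}{-69583 + 5 \cdot 166 \left(1 + 2 \cdot 290\right)} = \frac{1}{-69583 + 5 \cdot 166 \left(1 + 580\right)} = \frac{1}{-69583 + 5 \cdot 166 \cdot 581} = \frac{1}{-69583 + 482230} = \frac{1}{412647}$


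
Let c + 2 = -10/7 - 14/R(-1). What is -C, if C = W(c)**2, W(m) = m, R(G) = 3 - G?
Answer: -9409/196 ≈ -48.005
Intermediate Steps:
c = -97/14 (c = -2 + (-10/7 - 14/(3 - 1*(-1))) = -2 + (-10*1/7 - 14/(3 + 1)) = -2 + (-10/7 - 14/4) = -2 + (-10/7 - 14*1/4) = -2 + (-10/7 - 7/2) = -2 - 69/14 = -97/14 ≈ -6.9286)
C = 9409/196 (C = (-97/14)**2 = 9409/196 ≈ 48.005)
-C = -1*9409/196 = -9409/196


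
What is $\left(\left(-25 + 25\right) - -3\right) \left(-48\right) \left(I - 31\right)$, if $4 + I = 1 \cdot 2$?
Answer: $4752$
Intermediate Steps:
$I = -2$ ($I = -4 + 1 \cdot 2 = -4 + 2 = -2$)
$\left(\left(-25 + 25\right) - -3\right) \left(-48\right) \left(I - 31\right) = \left(\left(-25 + 25\right) - -3\right) \left(-48\right) \left(-2 - 31\right) = \left(0 + 3\right) \left(-48\right) \left(-33\right) = 3 \left(-48\right) \left(-33\right) = \left(-144\right) \left(-33\right) = 4752$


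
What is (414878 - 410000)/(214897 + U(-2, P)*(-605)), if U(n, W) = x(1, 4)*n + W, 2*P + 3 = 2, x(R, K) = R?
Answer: 1084/48091 ≈ 0.022541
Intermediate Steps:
P = -½ (P = -3/2 + (½)*2 = -3/2 + 1 = -½ ≈ -0.50000)
U(n, W) = W + n (U(n, W) = 1*n + W = n + W = W + n)
(414878 - 410000)/(214897 + U(-2, P)*(-605)) = (414878 - 410000)/(214897 + (-½ - 2)*(-605)) = 4878/(214897 - 5/2*(-605)) = 4878/(214897 + 3025/2) = 4878/(432819/2) = 4878*(2/432819) = 1084/48091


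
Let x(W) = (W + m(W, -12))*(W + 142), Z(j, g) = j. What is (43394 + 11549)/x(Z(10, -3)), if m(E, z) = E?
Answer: 54943/3040 ≈ 18.073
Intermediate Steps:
x(W) = 2*W*(142 + W) (x(W) = (W + W)*(W + 142) = (2*W)*(142 + W) = 2*W*(142 + W))
(43394 + 11549)/x(Z(10, -3)) = (43394 + 11549)/((2*10*(142 + 10))) = 54943/((2*10*152)) = 54943/3040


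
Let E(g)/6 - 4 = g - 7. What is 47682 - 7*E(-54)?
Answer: 50076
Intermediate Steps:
E(g) = -18 + 6*g (E(g) = 24 + 6*(g - 7) = 24 + 6*(-7 + g) = 24 + (-42 + 6*g) = -18 + 6*g)
47682 - 7*E(-54) = 47682 - 7*(-18 + 6*(-54)) = 47682 - 7*(-18 - 324) = 47682 - 7*(-342) = 47682 - 1*(-2394) = 47682 + 2394 = 50076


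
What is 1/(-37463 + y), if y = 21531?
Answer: -1/15932 ≈ -6.2767e-5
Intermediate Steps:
1/(-37463 + y) = 1/(-37463 + 21531) = 1/(-15932) = -1/15932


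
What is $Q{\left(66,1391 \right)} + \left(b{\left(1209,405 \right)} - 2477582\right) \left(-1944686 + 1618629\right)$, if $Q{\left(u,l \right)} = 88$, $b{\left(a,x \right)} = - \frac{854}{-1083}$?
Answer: $\frac{874882811013068}{1083} \approx 8.0783 \cdot 10^{11}$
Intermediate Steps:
$b{\left(a,x \right)} = \frac{854}{1083}$ ($b{\left(a,x \right)} = \left(-854\right) \left(- \frac{1}{1083}\right) = \frac{854}{1083}$)
$Q{\left(66,1391 \right)} + \left(b{\left(1209,405 \right)} - 2477582\right) \left(-1944686 + 1618629\right) = 88 + \left(\frac{854}{1083} - 2477582\right) \left(-1944686 + 1618629\right) = 88 - - \frac{874882810917764}{1083} = 88 + \frac{874882810917764}{1083} = \frac{874882811013068}{1083}$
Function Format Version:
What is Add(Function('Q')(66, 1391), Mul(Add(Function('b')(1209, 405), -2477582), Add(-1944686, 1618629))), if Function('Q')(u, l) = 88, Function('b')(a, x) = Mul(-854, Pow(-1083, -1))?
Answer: Rational(874882811013068, 1083) ≈ 8.0783e+11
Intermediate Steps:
Function('b')(a, x) = Rational(854, 1083) (Function('b')(a, x) = Mul(-854, Rational(-1, 1083)) = Rational(854, 1083))
Add(Function('Q')(66, 1391), Mul(Add(Function('b')(1209, 405), -2477582), Add(-1944686, 1618629))) = Add(88, Mul(Add(Rational(854, 1083), -2477582), Add(-1944686, 1618629))) = Add(88, Mul(Rational(-2683220452, 1083), -326057)) = Add(88, Rational(874882810917764, 1083)) = Rational(874882811013068, 1083)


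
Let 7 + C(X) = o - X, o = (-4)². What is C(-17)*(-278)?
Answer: -7228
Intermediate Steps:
o = 16
C(X) = 9 - X (C(X) = -7 + (16 - X) = 9 - X)
C(-17)*(-278) = (9 - 1*(-17))*(-278) = (9 + 17)*(-278) = 26*(-278) = -7228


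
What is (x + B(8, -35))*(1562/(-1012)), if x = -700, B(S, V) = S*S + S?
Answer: 22294/23 ≈ 969.30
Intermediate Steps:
B(S, V) = S + S² (B(S, V) = S² + S = S + S²)
(x + B(8, -35))*(1562/(-1012)) = (-700 + 8*(1 + 8))*(1562/(-1012)) = (-700 + 8*9)*(1562*(-1/1012)) = (-700 + 72)*(-71/46) = -628*(-71/46) = 22294/23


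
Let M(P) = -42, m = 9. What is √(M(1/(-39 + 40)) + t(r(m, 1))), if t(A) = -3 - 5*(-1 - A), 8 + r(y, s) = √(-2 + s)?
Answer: √(-80 + 5*I) ≈ 0.27937 + 8.9486*I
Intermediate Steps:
r(y, s) = -8 + √(-2 + s)
t(A) = 2 + 5*A (t(A) = -3 + (5 + 5*A) = 2 + 5*A)
√(M(1/(-39 + 40)) + t(r(m, 1))) = √(-42 + (2 + 5*(-8 + √(-2 + 1)))) = √(-42 + (2 + 5*(-8 + √(-1)))) = √(-42 + (2 + 5*(-8 + I))) = √(-42 + (2 + (-40 + 5*I))) = √(-42 + (-38 + 5*I)) = √(-80 + 5*I)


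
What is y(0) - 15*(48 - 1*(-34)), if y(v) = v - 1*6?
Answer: -1236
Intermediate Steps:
y(v) = -6 + v (y(v) = v - 6 = -6 + v)
y(0) - 15*(48 - 1*(-34)) = (-6 + 0) - 15*(48 - 1*(-34)) = -6 - 15*(48 + 34) = -6 - 15*82 = -6 - 1230 = -1236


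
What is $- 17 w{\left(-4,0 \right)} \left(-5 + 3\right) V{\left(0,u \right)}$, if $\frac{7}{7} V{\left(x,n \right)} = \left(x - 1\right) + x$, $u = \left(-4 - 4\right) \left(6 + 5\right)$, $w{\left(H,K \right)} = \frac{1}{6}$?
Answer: $- \frac{17}{3} \approx -5.6667$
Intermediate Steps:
$w{\left(H,K \right)} = \frac{1}{6}$
$u = -88$ ($u = \left(-8\right) 11 = -88$)
$V{\left(x,n \right)} = -1 + 2 x$ ($V{\left(x,n \right)} = \left(x - 1\right) + x = \left(-1 + x\right) + x = -1 + 2 x$)
$- 17 w{\left(-4,0 \right)} \left(-5 + 3\right) V{\left(0,u \right)} = - 17 \frac{-5 + 3}{6} \left(-1 + 2 \cdot 0\right) = - 17 \cdot \frac{1}{6} \left(-2\right) \left(-1 + 0\right) = \left(-17\right) \left(- \frac{1}{3}\right) \left(-1\right) = \frac{17}{3} \left(-1\right) = - \frac{17}{3}$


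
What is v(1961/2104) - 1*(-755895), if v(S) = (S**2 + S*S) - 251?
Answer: 1672552320273/2213408 ≈ 7.5565e+5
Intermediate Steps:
v(S) = -251 + 2*S**2 (v(S) = (S**2 + S**2) - 251 = 2*S**2 - 251 = -251 + 2*S**2)
v(1961/2104) - 1*(-755895) = (-251 + 2*(1961/2104)**2) - 1*(-755895) = (-251 + 2*(1961*(1/2104))**2) + 755895 = (-251 + 2*(1961/2104)**2) + 755895 = (-251 + 2*(3845521/4426816)) + 755895 = (-251 + 3845521/2213408) + 755895 = -551719887/2213408 + 755895 = 1672552320273/2213408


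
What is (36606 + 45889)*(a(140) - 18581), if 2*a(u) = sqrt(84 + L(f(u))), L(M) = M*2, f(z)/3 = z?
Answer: -1532839595 + 82495*sqrt(231) ≈ -1.5316e+9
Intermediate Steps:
f(z) = 3*z
L(M) = 2*M
a(u) = sqrt(84 + 6*u)/2 (a(u) = sqrt(84 + 2*(3*u))/2 = sqrt(84 + 6*u)/2)
(36606 + 45889)*(a(140) - 18581) = (36606 + 45889)*(sqrt(84 + 6*140)/2 - 18581) = 82495*(sqrt(84 + 840)/2 - 18581) = 82495*(sqrt(924)/2 - 18581) = 82495*((2*sqrt(231))/2 - 18581) = 82495*(sqrt(231) - 18581) = 82495*(-18581 + sqrt(231)) = -1532839595 + 82495*sqrt(231)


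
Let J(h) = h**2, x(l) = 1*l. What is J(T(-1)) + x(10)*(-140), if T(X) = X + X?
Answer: -1396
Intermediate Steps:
T(X) = 2*X
x(l) = l
J(T(-1)) + x(10)*(-140) = (2*(-1))**2 + 10*(-140) = (-2)**2 - 1400 = 4 - 1400 = -1396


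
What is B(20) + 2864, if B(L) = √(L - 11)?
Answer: 2867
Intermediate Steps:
B(L) = √(-11 + L)
B(20) + 2864 = √(-11 + 20) + 2864 = √9 + 2864 = 3 + 2864 = 2867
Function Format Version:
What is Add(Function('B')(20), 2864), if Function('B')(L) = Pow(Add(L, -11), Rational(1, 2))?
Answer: 2867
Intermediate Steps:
Function('B')(L) = Pow(Add(-11, L), Rational(1, 2))
Add(Function('B')(20), 2864) = Add(Pow(Add(-11, 20), Rational(1, 2)), 2864) = Add(Pow(9, Rational(1, 2)), 2864) = Add(3, 2864) = 2867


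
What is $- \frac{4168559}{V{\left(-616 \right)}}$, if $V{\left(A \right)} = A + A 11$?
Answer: $\frac{4168559}{7392} \approx 563.93$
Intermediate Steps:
$V{\left(A \right)} = 12 A$ ($V{\left(A \right)} = A + 11 A = 12 A$)
$- \frac{4168559}{V{\left(-616 \right)}} = - \frac{4168559}{12 \left(-616\right)} = - \frac{4168559}{-7392} = \left(-4168559\right) \left(- \frac{1}{7392}\right) = \frac{4168559}{7392}$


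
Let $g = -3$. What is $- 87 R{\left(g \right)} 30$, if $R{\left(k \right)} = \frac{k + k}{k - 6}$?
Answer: $-1740$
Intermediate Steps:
$R{\left(k \right)} = \frac{2 k}{-6 + k}$
$- 87 R{\left(g \right)} 30 = - 87 \cdot 2 \left(-3\right) \frac{1}{-6 - 3} \cdot 30 = - 87 \cdot 2 \left(-3\right) \frac{1}{-9} \cdot 30 = - 87 \cdot 2 \left(-3\right) \left(- \frac{1}{9}\right) 30 = \left(-87\right) \frac{2}{3} \cdot 30 = \left(-58\right) 30 = -1740$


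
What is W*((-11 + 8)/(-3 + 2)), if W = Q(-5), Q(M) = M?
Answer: -15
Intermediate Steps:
W = -5
W*((-11 + 8)/(-3 + 2)) = -5*(-11 + 8)/(-3 + 2) = -(-15)/(-1) = -(-15)*(-1) = -5*3 = -15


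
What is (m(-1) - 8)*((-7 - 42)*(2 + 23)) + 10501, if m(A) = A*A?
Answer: 19076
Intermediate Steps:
m(A) = A**2
(m(-1) - 8)*((-7 - 42)*(2 + 23)) + 10501 = ((-1)**2 - 8)*((-7 - 42)*(2 + 23)) + 10501 = (1 - 8)*(-49*25) + 10501 = -7*(-1225) + 10501 = 8575 + 10501 = 19076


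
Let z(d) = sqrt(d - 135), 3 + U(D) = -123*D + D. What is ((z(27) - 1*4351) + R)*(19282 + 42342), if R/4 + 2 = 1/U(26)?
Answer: -852865622296/3175 + 369744*I*sqrt(3) ≈ -2.6862e+8 + 6.4042e+5*I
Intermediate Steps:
U(D) = -3 - 122*D (U(D) = -3 + (-123*D + D) = -3 - 122*D)
z(d) = sqrt(-135 + d)
R = -25404/3175 (R = -8 + 4/(-3 - 122*26) = -8 + 4/(-3 - 3172) = -8 + 4/(-3175) = -8 + 4*(-1/3175) = -8 - 4/3175 = -25404/3175 ≈ -8.0013)
((z(27) - 1*4351) + R)*(19282 + 42342) = ((sqrt(-135 + 27) - 1*4351) - 25404/3175)*(19282 + 42342) = ((sqrt(-108) - 4351) - 25404/3175)*61624 = ((6*I*sqrt(3) - 4351) - 25404/3175)*61624 = ((-4351 + 6*I*sqrt(3)) - 25404/3175)*61624 = (-13839829/3175 + 6*I*sqrt(3))*61624 = -852865622296/3175 + 369744*I*sqrt(3)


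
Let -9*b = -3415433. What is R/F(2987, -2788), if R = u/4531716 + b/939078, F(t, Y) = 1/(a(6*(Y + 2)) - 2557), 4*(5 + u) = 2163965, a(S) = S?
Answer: -1752490563692203/173699379504 ≈ -10089.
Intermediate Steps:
b = 3415433/9 (b = -⅑*(-3415433) = 3415433/9 ≈ 3.7949e+5)
u = 2163945/4 (u = -5 + (¼)*2163965 = -5 + 2163965/4 = 2163945/4 ≈ 5.4099e+5)
F(t, Y) = 1/(-2545 + 6*Y) (F(t, Y) = 1/(6*(Y + 2) - 2557) = 1/(6*(2 + Y) - 2557) = 1/((12 + 6*Y) - 2557) = 1/(-2545 + 6*Y))
R = 90929827411/173699379504 (R = (2163945/4)/4531716 + (3415433/9)/939078 = (2163945/4)*(1/4531716) + (3415433/9)*(1/939078) = 103045/863184 + 487919/1207386 = 90929827411/173699379504 ≈ 0.52349)
R/F(2987, -2788) = 90929827411/(173699379504*(1/(-2545 + 6*(-2788)))) = 90929827411/(173699379504*(1/(-2545 - 16728))) = 90929827411/(173699379504*(1/(-19273))) = 90929827411/(173699379504*(-1/19273)) = (90929827411/173699379504)*(-19273) = -1752490563692203/173699379504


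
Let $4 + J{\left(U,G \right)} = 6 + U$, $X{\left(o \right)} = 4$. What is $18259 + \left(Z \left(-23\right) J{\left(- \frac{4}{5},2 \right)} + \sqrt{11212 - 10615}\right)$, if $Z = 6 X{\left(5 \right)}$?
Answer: $\frac{87983}{5} + \sqrt{597} \approx 17621.0$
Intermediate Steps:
$Z = 24$ ($Z = 6 \cdot 4 = 24$)
$J{\left(U,G \right)} = 2 + U$ ($J{\left(U,G \right)} = -4 + \left(6 + U\right) = 2 + U$)
$18259 + \left(Z \left(-23\right) J{\left(- \frac{4}{5},2 \right)} + \sqrt{11212 - 10615}\right) = 18259 + \left(24 \left(-23\right) \left(2 - \frac{4}{5}\right) + \sqrt{11212 - 10615}\right) = 18259 + \left(- 552 \left(2 - \frac{4}{5}\right) + \sqrt{597}\right) = 18259 + \left(\left(-552\right) \frac{6}{5} + \sqrt{597}\right) = 18259 - \left(\frac{3312}{5} - \sqrt{597}\right) = \frac{87983}{5} + \sqrt{597}$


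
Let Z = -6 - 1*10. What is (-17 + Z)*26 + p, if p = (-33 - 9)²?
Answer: 906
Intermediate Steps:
Z = -16 (Z = -6 - 10 = -16)
p = 1764 (p = (-42)² = 1764)
(-17 + Z)*26 + p = (-17 - 16)*26 + 1764 = -33*26 + 1764 = -858 + 1764 = 906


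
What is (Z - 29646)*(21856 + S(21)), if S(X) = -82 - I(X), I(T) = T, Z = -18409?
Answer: -1045340415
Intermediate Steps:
S(X) = -82 - X
(Z - 29646)*(21856 + S(21)) = (-18409 - 29646)*(21856 + (-82 - 1*21)) = -48055*(21856 + (-82 - 21)) = -48055*(21856 - 103) = -48055*21753 = -1045340415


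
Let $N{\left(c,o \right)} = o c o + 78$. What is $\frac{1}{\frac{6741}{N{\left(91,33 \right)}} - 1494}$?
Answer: $- \frac{33059}{49387899} \approx -0.00066937$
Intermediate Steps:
$N{\left(c,o \right)} = 78 + c o^{2}$ ($N{\left(c,o \right)} = c o o + 78 = c o^{2} + 78 = 78 + c o^{2}$)
$\frac{1}{\frac{6741}{N{\left(91,33 \right)}} - 1494} = \frac{1}{\frac{6741}{78 + 91 \cdot 33^{2}} - 1494} = \frac{1}{\frac{6741}{78 + 91 \cdot 1089} - 1494} = \frac{1}{\frac{6741}{78 + 99099} - 1494} = \frac{1}{\frac{6741}{99177} - 1494} = \frac{1}{6741 \cdot \frac{1}{99177} - 1494} = \frac{1}{\frac{2247}{33059} - 1494} = \frac{1}{- \frac{49387899}{33059}} = - \frac{33059}{49387899}$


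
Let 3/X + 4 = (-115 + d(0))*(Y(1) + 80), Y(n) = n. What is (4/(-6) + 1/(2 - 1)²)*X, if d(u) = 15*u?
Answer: -1/9319 ≈ -0.00010731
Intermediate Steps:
X = -3/9319 (X = 3/(-4 + (-115 + 15*0)*(1 + 80)) = 3/(-4 + (-115 + 0)*81) = 3/(-4 - 115*81) = 3/(-4 - 9315) = 3/(-9319) = 3*(-1/9319) = -3/9319 ≈ -0.00032192)
(4/(-6) + 1/(2 - 1)²)*X = (4/(-6) + 1/(2 - 1)²)*(-3/9319) = (4*(-⅙) + 1/1²)*(-3/9319) = (-⅔ + 1/1)*(-3/9319) = (-⅔ + 1*1)*(-3/9319) = (-⅔ + 1)*(-3/9319) = (⅓)*(-3/9319) = -1/9319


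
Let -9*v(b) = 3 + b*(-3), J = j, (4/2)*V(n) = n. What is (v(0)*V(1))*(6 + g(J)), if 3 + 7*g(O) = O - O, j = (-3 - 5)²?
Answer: -13/14 ≈ -0.92857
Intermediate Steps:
V(n) = n/2
j = 64 (j = (-8)² = 64)
J = 64
g(O) = -3/7 (g(O) = -3/7 + (O - O)/7 = -3/7 + (⅐)*0 = -3/7 + 0 = -3/7)
v(b) = -⅓ + b/3 (v(b) = -(3 + b*(-3))/9 = -(3 - 3*b)/9 = -⅓ + b/3)
(v(0)*V(1))*(6 + g(J)) = ((-⅓ + (⅓)*0)*((½)*1))*(6 - 3/7) = ((-⅓ + 0)*(½))*(39/7) = -⅓*½*(39/7) = -⅙*39/7 = -13/14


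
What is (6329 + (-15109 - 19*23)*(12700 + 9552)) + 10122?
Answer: -345913141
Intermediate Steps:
(6329 + (-15109 - 19*23)*(12700 + 9552)) + 10122 = (6329 + (-15109 - 437)*22252) + 10122 = (6329 - 15546*22252) + 10122 = (6329 - 345929592) + 10122 = -345923263 + 10122 = -345913141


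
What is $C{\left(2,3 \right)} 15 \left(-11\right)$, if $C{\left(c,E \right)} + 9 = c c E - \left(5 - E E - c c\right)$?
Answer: $-1815$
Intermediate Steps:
$C{\left(c,E \right)} = -14 + E^{2} + c^{2} + E c^{2}$ ($C{\left(c,E \right)} = -9 - \left(5 - E E - c c - c c E\right) = -9 - \left(5 - E^{2} - c^{2} - c^{2} E\right) = -9 - \left(5 - E^{2} - c^{2} - E c^{2}\right) = -9 + \left(E c^{2} + \left(-5 + E^{2} + c^{2}\right)\right) = -9 + \left(-5 + E^{2} + c^{2} + E c^{2}\right) = -14 + E^{2} + c^{2} + E c^{2}$)
$C{\left(2,3 \right)} 15 \left(-11\right) = \left(-14 + 3^{2} + 2^{2} + 3 \cdot 2^{2}\right) 15 \left(-11\right) = \left(-14 + 9 + 4 + 3 \cdot 4\right) 15 \left(-11\right) = \left(-14 + 9 + 4 + 12\right) 15 \left(-11\right) = 11 \cdot 15 \left(-11\right) = 165 \left(-11\right) = -1815$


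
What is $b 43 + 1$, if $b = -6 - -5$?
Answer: $-42$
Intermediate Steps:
$b = -1$ ($b = -6 + 5 = -1$)
$b 43 + 1 = \left(-1\right) 43 + 1 = -43 + 1 = -42$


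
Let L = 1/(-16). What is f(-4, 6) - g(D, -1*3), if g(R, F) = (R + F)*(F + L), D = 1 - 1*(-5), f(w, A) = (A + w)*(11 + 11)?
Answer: 851/16 ≈ 53.188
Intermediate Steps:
L = -1/16 (L = 1*(-1/16) = -1/16 ≈ -0.062500)
f(w, A) = 22*A + 22*w (f(w, A) = (A + w)*22 = 22*A + 22*w)
D = 6 (D = 1 + 5 = 6)
g(R, F) = (-1/16 + F)*(F + R) (g(R, F) = (R + F)*(F - 1/16) = (F + R)*(-1/16 + F) = (-1/16 + F)*(F + R))
f(-4, 6) - g(D, -1*3) = (22*6 + 22*(-4)) - ((-1*3)² - (-1)*3/16 - 1/16*6 - 1*3*6) = (132 - 88) - ((-3)² - 1/16*(-3) - 3/8 - 3*6) = 44 - (9 + 3/16 - 3/8 - 18) = 44 - 1*(-147/16) = 44 + 147/16 = 851/16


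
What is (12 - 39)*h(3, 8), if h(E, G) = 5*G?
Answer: -1080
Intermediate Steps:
(12 - 39)*h(3, 8) = (12 - 39)*(5*8) = -27*40 = -1080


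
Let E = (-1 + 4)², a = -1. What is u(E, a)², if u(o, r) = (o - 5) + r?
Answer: 9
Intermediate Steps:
E = 9 (E = 3² = 9)
u(o, r) = -5 + o + r (u(o, r) = (-5 + o) + r = -5 + o + r)
u(E, a)² = (-5 + 9 - 1)² = 3² = 9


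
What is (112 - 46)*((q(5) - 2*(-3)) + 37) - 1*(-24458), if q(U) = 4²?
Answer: 28352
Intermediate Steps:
q(U) = 16
(112 - 46)*((q(5) - 2*(-3)) + 37) - 1*(-24458) = (112 - 46)*((16 - 2*(-3)) + 37) - 1*(-24458) = 66*((16 + 6) + 37) + 24458 = 66*(22 + 37) + 24458 = 66*59 + 24458 = 3894 + 24458 = 28352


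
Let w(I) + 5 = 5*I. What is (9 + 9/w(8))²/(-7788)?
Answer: -8748/795025 ≈ -0.011003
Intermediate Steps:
w(I) = -5 + 5*I
(9 + 9/w(8))²/(-7788) = (9 + 9/(-5 + 5*8))²/(-7788) = (9 + 9/(-5 + 40))²*(-1/7788) = (9 + 9/35)²*(-1/7788) = (324/35)²*(-1/7788) = (104976/1225)*(-1/7788) = -8748/795025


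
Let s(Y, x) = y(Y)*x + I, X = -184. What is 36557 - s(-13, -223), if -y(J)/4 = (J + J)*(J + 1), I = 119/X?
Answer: -44481329/184 ≈ -2.4175e+5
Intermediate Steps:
I = -119/184 (I = 119/(-184) = 119*(-1/184) = -119/184 ≈ -0.64674)
y(J) = -8*J*(1 + J) (y(J) = -4*(J + J)*(J + 1) = -4*2*J*(1 + J) = -8*J*(1 + J))
s(Y, x) = -119/184 - 8*Y*x*(1 + Y) (s(Y, x) = (-8*Y*(1 + Y))*x - 119/184 = -8*Y*x*(1 + Y) - 119/184 = -119/184 - 8*Y*x*(1 + Y))
36557 - s(-13, -223) = 36557 - (-119/184 - 8*(-13)*(-223)*(1 - 13)) = 36557 - (-119/184 - 8*(-13)*(-223)*(-12)) = 36557 - (-119/184 + 278304) = 36557 - 1*51207817/184 = 36557 - 51207817/184 = -44481329/184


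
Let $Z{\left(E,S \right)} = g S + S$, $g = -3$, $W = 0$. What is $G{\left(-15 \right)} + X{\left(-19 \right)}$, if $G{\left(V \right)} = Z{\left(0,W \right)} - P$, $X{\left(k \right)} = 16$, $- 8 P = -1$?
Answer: $\frac{127}{8} \approx 15.875$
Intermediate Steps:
$P = \frac{1}{8}$ ($P = \left(- \frac{1}{8}\right) \left(-1\right) = \frac{1}{8} \approx 0.125$)
$Z{\left(E,S \right)} = - 2 S$ ($Z{\left(E,S \right)} = - 3 S + S = - 2 S$)
$G{\left(V \right)} = - \frac{1}{8}$ ($G{\left(V \right)} = \left(-2\right) 0 - \frac{1}{8} = 0 - \frac{1}{8} = - \frac{1}{8}$)
$G{\left(-15 \right)} + X{\left(-19 \right)} = - \frac{1}{8} + 16 = \frac{127}{8}$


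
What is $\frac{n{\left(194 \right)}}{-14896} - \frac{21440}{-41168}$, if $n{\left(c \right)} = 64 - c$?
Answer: $\frac{10147565}{19163704} \approx 0.52952$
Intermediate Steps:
$\frac{n{\left(194 \right)}}{-14896} - \frac{21440}{-41168} = \frac{64 - 194}{-14896} - \frac{21440}{-41168} = \left(64 - 194\right) \left(- \frac{1}{14896}\right) - - \frac{1340}{2573} = \left(-130\right) \left(- \frac{1}{14896}\right) + \frac{1340}{2573} = \frac{65}{7448} + \frac{1340}{2573} = \frac{10147565}{19163704}$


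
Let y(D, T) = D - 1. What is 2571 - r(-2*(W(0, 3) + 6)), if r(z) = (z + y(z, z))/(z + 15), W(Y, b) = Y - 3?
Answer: 23152/9 ≈ 2572.4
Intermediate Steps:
W(Y, b) = -3 + Y
y(D, T) = -1 + D
r(z) = (-1 + 2*z)/(15 + z) (r(z) = (z + (-1 + z))/(z + 15) = (-1 + 2*z)/(15 + z))
2571 - r(-2*(W(0, 3) + 6)) = 2571 - (-1 + 2*(-2*((-3 + 0) + 6)))/(15 - 2*((-3 + 0) + 6)) = 2571 - (-1 + 2*(-2*(-3 + 6)))/(15 - 2*(-3 + 6)) = 2571 - (-1 + 2*(-2*3))/(15 - 2*3) = 2571 - (-1 + 2*(-6))/(15 - 6) = 2571 - (-1 - 12)/9 = 2571 - (-13)/9 = 2571 - 1*(-13/9) = 2571 + 13/9 = 23152/9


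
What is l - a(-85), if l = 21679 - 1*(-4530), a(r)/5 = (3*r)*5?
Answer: 32584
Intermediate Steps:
a(r) = 75*r (a(r) = 5*((3*r)*5) = 5*(15*r) = 75*r)
l = 26209 (l = 21679 + 4530 = 26209)
l - a(-85) = 26209 - 75*(-85) = 26209 - 1*(-6375) = 26209 + 6375 = 32584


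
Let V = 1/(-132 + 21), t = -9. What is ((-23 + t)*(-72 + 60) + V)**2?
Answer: 1816720129/12321 ≈ 1.4745e+5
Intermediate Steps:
V = -1/111 (V = 1/(-111) = -1/111 ≈ -0.0090090)
((-23 + t)*(-72 + 60) + V)**2 = ((-23 - 9)*(-72 + 60) - 1/111)**2 = (-32*(-12) - 1/111)**2 = (384 - 1/111)**2 = (42623/111)**2 = 1816720129/12321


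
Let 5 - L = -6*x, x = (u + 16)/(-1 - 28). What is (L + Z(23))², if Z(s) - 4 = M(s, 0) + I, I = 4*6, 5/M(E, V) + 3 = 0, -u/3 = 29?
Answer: 16032016/7569 ≈ 2118.1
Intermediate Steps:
u = -87 (u = -3*29 = -87)
M(E, V) = -5/3 (M(E, V) = 5/(-3 + 0) = 5/(-3) = 5*(-⅓) = -5/3)
I = 24
x = 71/29 (x = (-87 + 16)/(-1 - 28) = -71/(-29) = -71*(-1/29) = 71/29 ≈ 2.4483)
Z(s) = 79/3 (Z(s) = 4 + (-5/3 + 24) = 4 + 67/3 = 79/3)
L = 571/29 (L = 5 - (-6)*71/29 = 5 - 1*(-426/29) = 5 + 426/29 = 571/29 ≈ 19.690)
(L + Z(23))² = (571/29 + 79/3)² = (4004/87)² = 16032016/7569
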